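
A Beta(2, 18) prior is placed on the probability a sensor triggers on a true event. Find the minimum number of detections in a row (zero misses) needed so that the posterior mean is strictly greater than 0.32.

k = 7

After k detections and 0 misses the posterior is Beta(2+k, 18), with mean (2+k)/(2+18+k).
Set (2+k)/(20+k) > 0.32 and solve: k > (0.32·20 − 2)/(1 − 0.32) = 6.471.
The smallest integer exceeding 6.471 is 7.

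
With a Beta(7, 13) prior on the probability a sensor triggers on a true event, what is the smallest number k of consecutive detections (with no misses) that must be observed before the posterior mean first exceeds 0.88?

k = 89

After k detections and 0 misses the posterior is Beta(7+k, 13), with mean (7+k)/(7+13+k).
Set (7+k)/(20+k) > 0.88 and solve: k > (0.88·20 − 7)/(1 − 0.88) = 88.333.
The smallest integer exceeding 88.333 is 89, and checking k=89: (96)/(109) = 0.8807 > 0.88.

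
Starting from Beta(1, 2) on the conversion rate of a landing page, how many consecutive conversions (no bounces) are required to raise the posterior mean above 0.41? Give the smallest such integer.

After k conversions and 0 bounces the posterior is Beta(1+k, 2), with mean (1+k)/(1+2+k).
Set (1+k)/(3+k) > 0.41 and solve: k > (0.41·3 − 1)/(1 − 0.41) = 0.390.
The smallest integer exceeding 0.390 is 1, and checking k=1: (2)/(4) = 0.5000 > 0.41.

k = 1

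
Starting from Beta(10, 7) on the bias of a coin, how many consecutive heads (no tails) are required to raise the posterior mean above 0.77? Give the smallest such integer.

k = 14

After k heads and 0 tails the posterior is Beta(10+k, 7), with mean (10+k)/(10+7+k).
Set (10+k)/(17+k) > 0.77 and solve: k > (0.77·17 − 10)/(1 − 0.77) = 13.435.
The smallest integer exceeding 13.435 is 14, and checking k=14: (24)/(31) = 0.7742 > 0.77.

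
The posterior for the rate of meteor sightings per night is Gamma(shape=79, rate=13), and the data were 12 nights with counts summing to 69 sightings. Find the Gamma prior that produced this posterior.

A Gamma(α, β) prior (rate parametrization) on a Poisson rate with n observations summing to S gives posterior Gamma(α+S, β+n).
So α = 79 − 69 = 10 and β = 13 − 12 = 1.

Gamma(shape=10, rate=1)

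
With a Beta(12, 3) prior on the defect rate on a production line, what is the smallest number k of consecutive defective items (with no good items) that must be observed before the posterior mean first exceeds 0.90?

k = 16

After k defective items and 0 good items the posterior is Beta(12+k, 3), with mean (12+k)/(12+3+k).
Set (12+k)/(15+k) > 0.90 and solve: k > (0.90·15 − 12)/(1 − 0.90) = 15.000.
The smallest integer exceeding 15.000 is 16.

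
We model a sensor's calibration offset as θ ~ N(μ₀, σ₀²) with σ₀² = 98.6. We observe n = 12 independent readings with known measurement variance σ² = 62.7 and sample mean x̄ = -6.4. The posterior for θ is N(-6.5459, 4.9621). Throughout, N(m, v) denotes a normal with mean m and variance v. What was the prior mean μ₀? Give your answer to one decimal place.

With known observation variance, the Normal–Normal posterior has precision τ_n = τ₀ + n/σ² and mean μ_n = (τ₀μ₀ + (n/σ²)x̄)/τ_n.
Here τ₀ = 1/98.6 = 0.010142 and τ_data = 12/62.7 = 0.191388, so τ_n = 0.201530.
Rearranging for μ₀: μ₀ = (μ_n·τ_n − τ_data·x̄)/τ₀ = (-6.5459·0.201530 − 0.191388·-6.4) / 0.010142 = -0.094312/0.010142 ≈ -9.3.

μ₀ = -9.3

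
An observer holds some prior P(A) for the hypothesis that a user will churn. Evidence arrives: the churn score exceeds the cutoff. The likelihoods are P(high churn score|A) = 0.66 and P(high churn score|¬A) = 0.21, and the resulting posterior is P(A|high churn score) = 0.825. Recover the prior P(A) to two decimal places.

In odds form, posterior odds = prior odds × likelihood ratio, so prior odds = posterior odds ÷ LR.
Posterior odds = 0.825/(1−0.825) = 4.7143. LR = 0.66/0.21 = 3.1429.
Prior odds = 4.7143/3.1429 = 1.5000, so P(A) = 1.5000/(1+1.5000) ≈ 0.60.

P(A) = 0.60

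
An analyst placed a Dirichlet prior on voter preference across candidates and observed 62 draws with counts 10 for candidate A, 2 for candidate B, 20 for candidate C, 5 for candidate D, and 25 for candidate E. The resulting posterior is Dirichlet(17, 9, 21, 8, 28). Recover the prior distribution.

Dirichlet(7, 7, 1, 3, 3)

For a Dirichlet(α) prior with multinomial counts c, the posterior is Dirichlet(α + c) componentwise.
Subtract each count from the matching posterior parameter: 17−10=7, 9−2=7, 21−20=1, 8−5=3, 28−25=3.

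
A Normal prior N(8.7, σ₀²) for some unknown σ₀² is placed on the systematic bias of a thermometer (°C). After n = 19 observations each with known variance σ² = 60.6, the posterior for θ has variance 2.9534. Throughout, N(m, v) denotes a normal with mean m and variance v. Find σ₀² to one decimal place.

σ₀² = 39.9

For the Normal–Normal model with known σ², precisions add: τ_n = τ₀ + n/σ².
So 1/σ₀² = 1/2.9534 − 19/60.6 = 0.338593 − 0.313531 = 0.025062.
Hence σ₀² = 1/0.025062 ≈ 39.9.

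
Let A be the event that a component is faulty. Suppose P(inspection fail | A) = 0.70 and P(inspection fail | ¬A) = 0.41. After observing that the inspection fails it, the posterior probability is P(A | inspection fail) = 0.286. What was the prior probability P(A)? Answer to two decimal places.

P(A) = 0.19

In odds form, posterior odds = prior odds × likelihood ratio, so prior odds = posterior odds ÷ LR.
Posterior odds = 0.286/(1−0.286) = 0.4006. LR = 0.70/0.41 = 1.7073.
Prior odds = 0.4006/1.7073 = 0.2346, so P(A) = 0.2346/(1+0.2346) ≈ 0.19.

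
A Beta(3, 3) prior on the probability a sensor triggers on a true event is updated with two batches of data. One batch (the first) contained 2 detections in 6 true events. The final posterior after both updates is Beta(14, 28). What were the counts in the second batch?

9 detections and 21 misses

Because Beta–binomial updating is additive in the counts, the combined data contributed (α_post−α_prior, β_post−β_prior) successes and failures.
Total across both batches: 14−3=11 detections, 28−3=25 misses.
Subtract the first batch: 11−2=9 detections and 25−4=21 misses.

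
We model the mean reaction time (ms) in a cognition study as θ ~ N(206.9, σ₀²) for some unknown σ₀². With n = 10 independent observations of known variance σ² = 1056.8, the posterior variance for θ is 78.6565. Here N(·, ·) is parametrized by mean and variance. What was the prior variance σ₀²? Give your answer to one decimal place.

σ₀² = 307.6

Posterior precision equals prior precision plus data precision: 1/σ_n² = 1/σ₀² + n/σ².
So 1/σ₀² = 1/78.6565 − 10/1056.8 = 0.012714 − 0.009463 = 0.003251.
Hence σ₀² = 1/0.003251 ≈ 307.6.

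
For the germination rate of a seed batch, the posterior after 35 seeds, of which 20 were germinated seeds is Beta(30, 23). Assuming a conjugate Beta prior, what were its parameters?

Beta(10, 8)

Under Beta–binomial conjugacy the posterior parameters are (α+s, β+f).
Subtract the data counts: 30−20=10, 23−15=8.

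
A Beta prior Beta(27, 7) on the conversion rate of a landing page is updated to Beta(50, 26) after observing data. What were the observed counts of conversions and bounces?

23 conversions and 19 bounces

Beta is conjugate to the binomial likelihood: posterior = Beta(α+s, β+f).
So s = 50 − 27 = 23 and f = 26 − 7 = 19.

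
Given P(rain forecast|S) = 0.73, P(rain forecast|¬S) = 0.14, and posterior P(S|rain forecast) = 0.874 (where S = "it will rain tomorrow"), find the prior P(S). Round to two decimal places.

In odds form, posterior odds = prior odds × likelihood ratio, so prior odds = posterior odds ÷ LR.
Posterior odds = 0.874/(1−0.874) = 6.9365. LR = 0.73/0.14 = 5.2143.
Prior odds = 6.9365/5.2143 = 1.3303, so P(S) = 1.3303/(1+1.3303) ≈ 0.57.

P(S) = 0.57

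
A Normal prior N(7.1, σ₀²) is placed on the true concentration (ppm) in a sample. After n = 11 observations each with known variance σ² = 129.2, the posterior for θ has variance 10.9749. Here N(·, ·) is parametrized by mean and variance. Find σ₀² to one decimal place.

σ₀² = 167.3

Posterior precision equals prior precision plus data precision: 1/σ_n² = 1/σ₀² + n/σ².
So 1/σ₀² = 1/10.9749 − 11/129.2 = 0.091117 − 0.085139 = 0.005978.
Hence σ₀² = 1/0.005978 ≈ 167.3.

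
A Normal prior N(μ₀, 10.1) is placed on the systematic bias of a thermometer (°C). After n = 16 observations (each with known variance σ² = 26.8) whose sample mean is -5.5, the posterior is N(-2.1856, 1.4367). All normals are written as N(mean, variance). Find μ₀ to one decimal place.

μ₀ = 17.8

The posterior mean is a precision-weighted average: μ_n = (τ₀μ₀ + τ_data·x̄)/(τ₀+τ_data), with τ₀=1/σ₀² and τ_data=n/σ².
Here τ₀ = 1/10.1 = 0.099010 and τ_data = 16/26.8 = 0.597015, so τ_n = 0.696025.
Rearranging for μ₀: μ₀ = (μ_n·τ_n − τ_data·x̄)/τ₀ = (-2.1856·0.696025 − 0.597015·-5.5) / 0.099010 = 1.762350/0.099010 ≈ 17.8.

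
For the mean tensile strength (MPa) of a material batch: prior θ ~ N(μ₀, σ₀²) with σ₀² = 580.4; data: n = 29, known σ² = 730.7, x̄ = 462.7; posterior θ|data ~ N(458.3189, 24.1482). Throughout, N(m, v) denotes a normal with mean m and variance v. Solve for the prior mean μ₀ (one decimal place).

The posterior mean is a precision-weighted average: μ_n = (τ₀μ₀ + τ_data·x̄)/(τ₀+τ_data), with τ₀=1/σ₀² and τ_data=n/σ².
Here τ₀ = 1/580.4 = 0.001723 and τ_data = 29/730.7 = 0.039688, so τ_n = 0.041411.
Rearranging for μ₀: μ₀ = (μ_n·τ_n − τ_data·x̄)/τ₀ = (458.3189·0.041411 − 0.039688·462.7) / 0.001723 = 0.615806/0.001723 ≈ 357.4.

μ₀ = 357.4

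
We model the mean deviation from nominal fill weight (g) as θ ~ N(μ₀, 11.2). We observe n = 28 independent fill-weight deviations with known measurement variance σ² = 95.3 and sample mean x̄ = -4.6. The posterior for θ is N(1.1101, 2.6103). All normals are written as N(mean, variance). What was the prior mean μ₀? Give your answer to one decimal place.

μ₀ = 19.9

The posterior mean is a precision-weighted average: μ_n = (τ₀μ₀ + τ_data·x̄)/(τ₀+τ_data), with τ₀=1/σ₀² and τ_data=n/σ².
Here τ₀ = 1/11.2 = 0.089286 and τ_data = 28/95.3 = 0.293809, so τ_n = 0.383095.
Rearranging for μ₀: μ₀ = (μ_n·τ_n − τ_data·x̄)/τ₀ = (1.1101·0.383095 − 0.293809·-4.6) / 0.089286 = 1.776795/0.089286 ≈ 19.9.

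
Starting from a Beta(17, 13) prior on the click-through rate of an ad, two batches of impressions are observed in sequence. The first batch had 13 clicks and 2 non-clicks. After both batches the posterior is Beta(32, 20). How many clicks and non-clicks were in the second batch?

Because Beta–binomial updating is additive in the counts, the combined data contributed (α_post−α_prior, β_post−β_prior) successes and failures.
Total across both batches: 32−17=15 clicks, 20−13=7 non-clicks.
Subtract the first batch: 15−13=2 clicks and 7−2=5 non-clicks.

2 clicks and 5 non-clicks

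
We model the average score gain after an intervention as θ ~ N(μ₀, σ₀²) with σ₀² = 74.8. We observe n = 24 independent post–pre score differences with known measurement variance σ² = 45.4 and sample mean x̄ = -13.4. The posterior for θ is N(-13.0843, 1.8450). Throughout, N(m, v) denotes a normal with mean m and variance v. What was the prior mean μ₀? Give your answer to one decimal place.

With known observation variance, the Normal–Normal posterior has precision τ_n = τ₀ + n/σ² and mean μ_n = (τ₀μ₀ + (n/σ²)x̄)/τ_n.
Here τ₀ = 1/74.8 = 0.013369 and τ_data = 24/45.4 = 0.528634, so τ_n = 0.542003.
Rearranging for μ₀: μ₀ = (μ_n·τ_n − τ_data·x̄)/τ₀ = (-13.0843·0.542003 − 0.528634·-13.4) / 0.013369 = -0.008034/0.013369 ≈ -0.6.

μ₀ = -0.6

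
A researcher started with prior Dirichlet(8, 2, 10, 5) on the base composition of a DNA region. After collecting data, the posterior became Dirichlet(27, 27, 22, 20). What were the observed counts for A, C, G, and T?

For a Dirichlet(α) prior with multinomial counts c, the posterior is Dirichlet(α + c) componentwise.
Counts are posterior − prior componentwise: 27−8=19, 27−2=25, 22−10=12, 20−5=15.

counts (19, 25, 12, 15)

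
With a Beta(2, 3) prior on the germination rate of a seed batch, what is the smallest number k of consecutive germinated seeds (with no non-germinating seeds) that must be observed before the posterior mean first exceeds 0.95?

k = 56

After k germinated seeds and 0 non-germinating seeds the posterior is Beta(2+k, 3), with mean (2+k)/(2+3+k).
Set (2+k)/(5+k) > 0.95 and solve: k > (0.95·5 − 2)/(1 − 0.95) = 55.000.
The smallest integer exceeding 55.000 is 56, and checking k=56: (58)/(61) = 0.9508 > 0.95.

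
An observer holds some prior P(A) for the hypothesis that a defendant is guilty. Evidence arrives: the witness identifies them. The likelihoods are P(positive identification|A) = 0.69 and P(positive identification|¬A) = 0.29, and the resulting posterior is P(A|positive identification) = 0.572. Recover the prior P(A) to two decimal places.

In odds form, posterior odds = prior odds × likelihood ratio, so prior odds = posterior odds ÷ LR.
Posterior odds = 0.572/(1−0.572) = 1.3364. LR = 0.69/0.29 = 2.3793.
Prior odds = 1.3364/2.3793 = 0.5617, so P(A) = 0.5617/(1+0.5617) ≈ 0.36.

P(A) = 0.36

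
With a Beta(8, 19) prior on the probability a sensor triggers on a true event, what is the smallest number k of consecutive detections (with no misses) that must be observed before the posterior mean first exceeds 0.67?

k = 31

After k detections and 0 misses the posterior is Beta(8+k, 19), with mean (8+k)/(8+19+k).
Set (8+k)/(27+k) > 0.67 and solve: k > (0.67·27 − 8)/(1 − 0.67) = 30.576.
The smallest integer exceeding 30.576 is 31.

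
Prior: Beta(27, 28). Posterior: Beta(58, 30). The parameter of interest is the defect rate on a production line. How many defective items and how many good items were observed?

31 defective items and 2 good items

Under Beta–binomial conjugacy the posterior parameters are (a+s, b+f).
Match parameters: s=58−27=31, f=30−28=2.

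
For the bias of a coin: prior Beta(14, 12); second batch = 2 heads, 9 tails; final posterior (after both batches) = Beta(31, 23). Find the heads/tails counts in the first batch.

15 heads and 2 tails

Sequential conjugate updates are equivalent to a single update on the pooled data, so total successes = posterior α − prior α and total failures = posterior β − prior β.
Total across both batches: 31−14=17 heads, 23−12=11 tails.
Subtract the second batch: 17−2=15 heads and 11−9=2 tails.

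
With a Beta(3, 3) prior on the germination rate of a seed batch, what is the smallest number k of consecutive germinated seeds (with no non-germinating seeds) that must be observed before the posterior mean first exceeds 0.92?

k = 32

After k germinated seeds and 0 non-germinating seeds the posterior is Beta(3+k, 3), with mean (3+k)/(3+3+k).
Set (3+k)/(6+k) > 0.92 and solve: k > (0.92·6 − 3)/(1 − 0.92) = 31.500.
The smallest integer exceeding 31.500 is 32, and checking k=32: (35)/(38) = 0.9211 > 0.92.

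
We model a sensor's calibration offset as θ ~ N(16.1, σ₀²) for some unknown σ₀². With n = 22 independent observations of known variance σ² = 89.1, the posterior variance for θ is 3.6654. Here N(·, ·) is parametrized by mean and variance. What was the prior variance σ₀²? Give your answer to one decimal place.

σ₀² = 38.6

For the Normal–Normal model with known σ², precisions add: τ_n = τ₀ + n/σ².
So 1/σ₀² = 1/3.6654 − 22/89.1 = 0.272822 − 0.246914 = 0.025908.
Hence σ₀² = 1/0.025908 ≈ 38.6.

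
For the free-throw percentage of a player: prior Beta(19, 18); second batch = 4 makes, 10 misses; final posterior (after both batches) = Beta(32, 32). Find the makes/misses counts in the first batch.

9 makes and 4 misses

Because Beta–binomial updating is additive in the counts, the combined data contributed (α_post−α_prior, β_post−β_prior) successes and failures.
Total across both batches: 32−19=13 makes, 32−18=14 misses.
Subtract the second batch: 13−4=9 makes and 14−10=4 misses.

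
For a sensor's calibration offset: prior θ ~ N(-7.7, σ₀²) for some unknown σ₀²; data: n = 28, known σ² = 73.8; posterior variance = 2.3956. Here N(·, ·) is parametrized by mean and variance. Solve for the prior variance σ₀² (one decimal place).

σ₀² = 26.3

Posterior precision equals prior precision plus data precision: 1/σ_n² = 1/σ₀² + n/σ².
So 1/σ₀² = 1/2.3956 − 28/73.8 = 0.417432 − 0.379404 = 0.038028.
Hence σ₀² = 1/0.038028 ≈ 26.3.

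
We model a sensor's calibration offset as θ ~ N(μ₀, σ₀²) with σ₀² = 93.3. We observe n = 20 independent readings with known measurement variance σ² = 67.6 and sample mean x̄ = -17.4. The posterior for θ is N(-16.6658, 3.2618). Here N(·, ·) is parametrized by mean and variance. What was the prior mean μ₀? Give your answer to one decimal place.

The posterior mean is a precision-weighted average: μ_n = (τ₀μ₀ + τ_data·x̄)/(τ₀+τ_data), with τ₀=1/σ₀² and τ_data=n/σ².
Here τ₀ = 1/93.3 = 0.010718 and τ_data = 20/67.6 = 0.295858, so τ_n = 0.306576.
Rearranging for μ₀: μ₀ = (μ_n·τ_n − τ_data·x̄)/τ₀ = (-16.6658·0.306576 − 0.295858·-17.4) / 0.010718 = 0.038595/0.010718 ≈ 3.6.

μ₀ = 3.6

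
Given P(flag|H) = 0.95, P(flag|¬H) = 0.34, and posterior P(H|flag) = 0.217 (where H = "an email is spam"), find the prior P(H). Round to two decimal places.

P(H) = 0.09

Bayes' rule in odds form gives O(H|E) = O(H)·[P(E|H)/P(E|¬H)], hence O(H) = O(H|E)/LR.
Posterior odds = 0.217/(1−0.217) = 0.2771. LR = 0.95/0.34 = 2.7941.
Prior odds = 0.2771/2.7941 = 0.0992, so P(H) = 0.0992/(1+0.0992) ≈ 0.09.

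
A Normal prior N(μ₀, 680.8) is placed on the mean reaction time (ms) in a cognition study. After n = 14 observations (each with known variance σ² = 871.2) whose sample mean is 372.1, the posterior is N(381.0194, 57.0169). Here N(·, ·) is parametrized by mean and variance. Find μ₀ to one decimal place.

μ₀ = 478.6

The posterior mean is a precision-weighted average: μ_n = (τ₀μ₀ + τ_data·x̄)/(τ₀+τ_data), with τ₀=1/σ₀² and τ_data=n/σ².
Here τ₀ = 1/680.8 = 0.001469 and τ_data = 14/871.2 = 0.016070, so τ_n = 0.017539.
Rearranging for μ₀: μ₀ = (μ_n·τ_n − τ_data·x̄)/τ₀ = (381.0194·0.017539 − 0.016070·372.1) / 0.001469 = 0.703052/0.001469 ≈ 478.6.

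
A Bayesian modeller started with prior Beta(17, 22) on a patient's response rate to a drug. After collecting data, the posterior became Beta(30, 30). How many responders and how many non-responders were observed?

Under Beta–binomial conjugacy the posterior parameters are (α+s, β+f).
So s = 30 − 17 = 13 and f = 30 − 22 = 8.

13 responders and 8 non-responders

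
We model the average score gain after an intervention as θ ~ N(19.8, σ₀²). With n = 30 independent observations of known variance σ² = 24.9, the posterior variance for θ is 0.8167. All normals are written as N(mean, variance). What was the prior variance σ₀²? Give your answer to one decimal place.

Posterior precision equals prior precision plus data precision: 1/σ_n² = 1/σ₀² + n/σ².
So 1/σ₀² = 1/0.8167 − 30/24.9 = 1.224440 − 1.204819 = 0.019621.
Hence σ₀² = 1/0.019621 ≈ 51.0.

σ₀² = 51.0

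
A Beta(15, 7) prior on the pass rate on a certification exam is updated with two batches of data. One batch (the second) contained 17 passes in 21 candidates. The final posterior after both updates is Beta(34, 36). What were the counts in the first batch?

2 passes and 25 failures

Sequential conjugate updates are equivalent to a single update on the pooled data, so total successes = posterior α − prior α and total failures = posterior β − prior β.
Total across both batches: 34−15=19 passes, 36−7=29 failures.
Subtract the second batch: 19−17=2 passes and 29−4=25 failures.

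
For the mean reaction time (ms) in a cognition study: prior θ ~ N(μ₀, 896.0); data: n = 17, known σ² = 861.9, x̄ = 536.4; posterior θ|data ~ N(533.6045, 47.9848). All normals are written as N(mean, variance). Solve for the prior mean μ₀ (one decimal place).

With known observation variance, the Normal–Normal posterior has precision τ_n = τ₀ + n/σ² and mean μ_n = (τ₀μ₀ + (n/σ²)x̄)/τ_n.
Here τ₀ = 1/896.0 = 0.001116 and τ_data = 17/861.9 = 0.019724, so τ_n = 0.020840.
Rearranging for μ₀: μ₀ = (μ_n·τ_n − τ_data·x̄)/τ₀ = (533.6045·0.020840 − 0.019724·536.4) / 0.001116 = 0.540364/0.001116 ≈ 484.2.

μ₀ = 484.2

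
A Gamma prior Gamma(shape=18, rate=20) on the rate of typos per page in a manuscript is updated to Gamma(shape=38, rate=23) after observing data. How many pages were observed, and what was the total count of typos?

A Gamma(α, β) prior (rate parametrization) on a Poisson rate with n observations summing to S gives posterior Gamma(α+S, β+n).
Matching: Σxᵢ = 38 − 18 = 20 and n = 23 − 20 = 3.

n = 3 pages with total 20 typos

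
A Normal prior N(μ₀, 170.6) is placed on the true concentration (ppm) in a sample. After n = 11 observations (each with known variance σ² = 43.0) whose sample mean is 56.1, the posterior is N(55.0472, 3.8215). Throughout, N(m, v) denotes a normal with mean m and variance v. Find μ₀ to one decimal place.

The posterior mean is a precision-weighted average: μ_n = (τ₀μ₀ + τ_data·x̄)/(τ₀+τ_data), with τ₀=1/σ₀² and τ_data=n/σ².
Here τ₀ = 1/170.6 = 0.005862 and τ_data = 11/43.0 = 0.255814, so τ_n = 0.261676.
Rearranging for μ₀: μ₀ = (μ_n·τ_n − τ_data·x̄)/τ₀ = (55.0472·0.261676 − 0.255814·56.1) / 0.005862 = 0.053366/0.005862 ≈ 9.1.

μ₀ = 9.1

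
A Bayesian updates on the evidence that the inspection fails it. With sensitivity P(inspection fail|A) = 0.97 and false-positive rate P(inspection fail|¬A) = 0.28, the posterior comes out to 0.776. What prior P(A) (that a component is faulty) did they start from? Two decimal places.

P(A) = 0.50

Bayes' rule in odds form gives O(A|E) = O(A)·[P(E|A)/P(E|¬A)], hence O(A) = O(A|E)/LR.
Posterior odds = 0.776/(1−0.776) = 3.4643. LR = 0.97/0.28 = 3.4643.
Prior odds = 3.4643/3.4643 = 1.0000, so P(A) = 1.0000/(1+1.0000) ≈ 0.50.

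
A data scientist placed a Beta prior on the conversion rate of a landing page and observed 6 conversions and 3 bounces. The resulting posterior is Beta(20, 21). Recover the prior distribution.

Beta(14, 18)

Under Beta–binomial conjugacy the posterior parameters are (α+s, β+f).
Subtract the data counts: 20−6=14, 21−3=18.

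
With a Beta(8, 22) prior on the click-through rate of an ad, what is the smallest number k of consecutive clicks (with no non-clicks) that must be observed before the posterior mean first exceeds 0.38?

After k clicks and 0 non-clicks the posterior is Beta(8+k, 22), with mean (8+k)/(8+22+k).
Set (8+k)/(30+k) > 0.38 and solve: k > (0.38·30 − 8)/(1 − 0.38) = 5.484.
The smallest integer exceeding 5.484 is 6, and checking k=6: (14)/(36) = 0.3889 > 0.38.

k = 6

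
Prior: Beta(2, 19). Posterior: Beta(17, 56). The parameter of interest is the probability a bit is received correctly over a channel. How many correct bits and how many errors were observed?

15 correct bits and 37 errors

Under Beta–binomial conjugacy the posterior parameters are (a+s, b+f).
So s = 17 − 2 = 15 and f = 56 − 19 = 37.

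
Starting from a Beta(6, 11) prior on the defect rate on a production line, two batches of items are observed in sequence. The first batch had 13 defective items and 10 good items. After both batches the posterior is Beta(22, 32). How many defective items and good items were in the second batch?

Because Beta–binomial updating is additive in the counts, the combined data contributed (α_post−α_prior, β_post−β_prior) successes and failures.
Total across both batches: 22−6=16 defective items, 32−11=21 good items.
Subtract the first batch: 16−13=3 defective items and 21−10=11 good items.

3 defective items and 11 good items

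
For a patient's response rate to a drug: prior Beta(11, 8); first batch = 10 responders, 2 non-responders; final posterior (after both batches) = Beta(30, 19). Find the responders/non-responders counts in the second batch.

Sequential conjugate updates are equivalent to a single update on the pooled data, so total successes = posterior α − prior α and total failures = posterior β − prior β.
Total across both batches: 30−11=19 responders, 19−8=11 non-responders.
Subtract the first batch: 19−10=9 responders and 11−2=9 non-responders.

9 responders and 9 non-responders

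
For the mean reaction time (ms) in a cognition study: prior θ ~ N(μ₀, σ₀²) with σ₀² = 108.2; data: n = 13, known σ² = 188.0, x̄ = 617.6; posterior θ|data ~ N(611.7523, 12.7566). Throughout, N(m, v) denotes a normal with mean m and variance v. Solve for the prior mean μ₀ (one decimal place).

The posterior mean is a precision-weighted average: μ_n = (τ₀μ₀ + τ_data·x̄)/(τ₀+τ_data), with τ₀=1/σ₀² and τ_data=n/σ².
Here τ₀ = 1/108.2 = 0.009242 and τ_data = 13/188.0 = 0.069149, so τ_n = 0.078391.
Rearranging for μ₀: μ₀ = (μ_n·τ_n − τ_data·x̄)/τ₀ = (611.7523·0.078391 − 0.069149·617.6) / 0.009242 = 5.249452/0.009242 ≈ 568.0.

μ₀ = 568.0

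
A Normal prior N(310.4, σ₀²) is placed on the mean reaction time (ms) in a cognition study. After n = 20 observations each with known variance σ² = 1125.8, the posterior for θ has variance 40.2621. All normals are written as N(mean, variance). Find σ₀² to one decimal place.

For the Normal–Normal model with known σ², precisions add: τ_n = τ₀ + n/σ².
So 1/σ₀² = 1/40.2621 − 20/1125.8 = 0.024837 − 0.017765 = 0.007072.
Hence σ₀² = 1/0.007072 ≈ 141.4.

σ₀² = 141.4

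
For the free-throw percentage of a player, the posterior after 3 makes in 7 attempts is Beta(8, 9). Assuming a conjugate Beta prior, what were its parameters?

A Beta(α, β) prior with s successes and f failures in binomial data gives a Beta(α+s, β+f) posterior.
Subtract the data counts: 8−3=5, 9−4=5.

Beta(5, 5)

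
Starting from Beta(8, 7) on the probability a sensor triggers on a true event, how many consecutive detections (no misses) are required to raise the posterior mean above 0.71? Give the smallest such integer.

After k detections and 0 misses the posterior is Beta(8+k, 7), with mean (8+k)/(8+7+k).
Set (8+k)/(15+k) > 0.71 and solve: k > (0.71·15 − 8)/(1 − 0.71) = 9.138.
The smallest integer exceeding 9.138 is 10.

k = 10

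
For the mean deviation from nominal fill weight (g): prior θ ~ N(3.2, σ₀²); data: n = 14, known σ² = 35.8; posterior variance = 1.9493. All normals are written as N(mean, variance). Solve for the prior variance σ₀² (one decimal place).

σ₀² = 8.2

Posterior precision equals prior precision plus data precision: 1/σ_n² = 1/σ₀² + n/σ².
So 1/σ₀² = 1/1.9493 − 14/35.8 = 0.513005 − 0.391061 = 0.121944.
Hence σ₀² = 1/0.121944 ≈ 8.2.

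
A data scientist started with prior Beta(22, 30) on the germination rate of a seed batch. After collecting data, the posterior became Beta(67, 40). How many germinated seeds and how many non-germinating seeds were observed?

45 germinated seeds and 10 non-germinating seeds

A Beta(α, β) prior with s successes and f failures in binomial data gives a Beta(α+s, β+f) posterior.
So s = 67 − 22 = 45 and f = 40 − 30 = 10.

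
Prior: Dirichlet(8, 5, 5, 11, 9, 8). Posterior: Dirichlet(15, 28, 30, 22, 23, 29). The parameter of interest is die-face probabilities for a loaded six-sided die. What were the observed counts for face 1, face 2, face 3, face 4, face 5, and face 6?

For a Dirichlet(α) prior with multinomial counts c, the posterior is Dirichlet(α + c) componentwise.
Counts are posterior − prior componentwise: 15−8=7, 28−5=23, 30−5=25, 22−11=11, 23−9=14, 29−8=21.

counts (7, 23, 25, 11, 14, 21)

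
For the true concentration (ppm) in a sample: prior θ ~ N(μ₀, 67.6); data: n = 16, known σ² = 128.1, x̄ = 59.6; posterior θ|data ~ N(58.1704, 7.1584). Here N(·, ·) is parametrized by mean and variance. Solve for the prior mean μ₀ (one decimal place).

μ₀ = 46.1

With known observation variance, the Normal–Normal posterior has precision τ_n = τ₀ + n/σ² and mean μ_n = (τ₀μ₀ + (n/σ²)x̄)/τ_n.
Here τ₀ = 1/67.6 = 0.014793 and τ_data = 16/128.1 = 0.124902, so τ_n = 0.139695.
Rearranging for μ₀: μ₀ = (μ_n·τ_n − τ_data·x̄)/τ₀ = (58.1704·0.139695 − 0.124902·59.6) / 0.014793 = 0.681955/0.014793 ≈ 46.1.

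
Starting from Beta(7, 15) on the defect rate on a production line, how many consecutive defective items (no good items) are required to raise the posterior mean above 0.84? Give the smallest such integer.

After k defective items and 0 good items the posterior is Beta(7+k, 15), with mean (7+k)/(7+15+k).
Set (7+k)/(22+k) > 0.84 and solve: k > (0.84·22 − 7)/(1 − 0.84) = 71.750.
The smallest integer exceeding 71.750 is 72.

k = 72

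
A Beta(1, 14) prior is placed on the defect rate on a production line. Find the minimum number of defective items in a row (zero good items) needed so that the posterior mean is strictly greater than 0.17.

After k defective items and 0 good items the posterior is Beta(1+k, 14), with mean (1+k)/(1+14+k).
Set (1+k)/(15+k) > 0.17 and solve: k > (0.17·15 − 1)/(1 − 0.17) = 1.867.
The smallest integer exceeding 1.867 is 2.

k = 2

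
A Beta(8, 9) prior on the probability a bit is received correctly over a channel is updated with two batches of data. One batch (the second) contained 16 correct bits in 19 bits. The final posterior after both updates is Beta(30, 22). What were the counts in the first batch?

6 correct bits and 10 errors

Sequential conjugate updates are equivalent to a single update on the pooled data, so total successes = posterior α − prior α and total failures = posterior β − prior β.
Total across both batches: 30−8=22 correct bits, 22−9=13 errors.
Subtract the second batch: 22−16=6 correct bits and 13−3=10 errors.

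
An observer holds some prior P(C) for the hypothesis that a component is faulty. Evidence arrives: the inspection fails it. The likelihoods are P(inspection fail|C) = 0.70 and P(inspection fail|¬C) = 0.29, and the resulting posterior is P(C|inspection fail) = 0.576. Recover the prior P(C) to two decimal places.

P(C) = 0.36

Bayes' rule in odds form gives O(C|E) = O(C)·[P(E|C)/P(E|¬C)], hence O(C) = O(C|E)/LR.
Posterior odds = 0.576/(1−0.576) = 1.3585. LR = 0.70/0.29 = 2.4138.
Prior odds = 1.3585/2.4138 = 0.5628, so P(C) = 0.5628/(1+0.5628) ≈ 0.36.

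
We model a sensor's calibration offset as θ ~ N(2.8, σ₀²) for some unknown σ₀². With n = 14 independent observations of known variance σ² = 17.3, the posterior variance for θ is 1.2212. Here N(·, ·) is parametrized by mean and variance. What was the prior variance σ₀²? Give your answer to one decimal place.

For the Normal–Normal model with known σ², precisions add: τ_n = τ₀ + n/σ².
So 1/σ₀² = 1/1.2212 − 14/17.3 = 0.818867 − 0.809249 = 0.009618.
Hence σ₀² = 1/0.009618 ≈ 104.0.

σ₀² = 104.0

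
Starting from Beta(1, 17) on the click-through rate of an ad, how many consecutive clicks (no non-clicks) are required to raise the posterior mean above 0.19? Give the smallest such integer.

k = 3

After k clicks and 0 non-clicks the posterior is Beta(1+k, 17), with mean (1+k)/(1+17+k).
Set (1+k)/(18+k) > 0.19 and solve: k > (0.19·18 − 1)/(1 − 0.19) = 2.988.
The smallest integer exceeding 2.988 is 3, and checking k=3: (4)/(21) = 0.1905 > 0.19.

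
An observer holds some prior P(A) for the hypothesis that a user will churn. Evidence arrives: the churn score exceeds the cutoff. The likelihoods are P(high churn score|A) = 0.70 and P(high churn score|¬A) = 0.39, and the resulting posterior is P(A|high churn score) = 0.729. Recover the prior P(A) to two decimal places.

In odds form, posterior odds = prior odds × likelihood ratio, so prior odds = posterior odds ÷ LR.
Posterior odds = 0.729/(1−0.729) = 2.6900. LR = 0.70/0.39 = 1.7949.
Prior odds = 2.6900/1.7949 = 1.4987, so P(A) = 1.4987/(1+1.4987) ≈ 0.60.

P(A) = 0.60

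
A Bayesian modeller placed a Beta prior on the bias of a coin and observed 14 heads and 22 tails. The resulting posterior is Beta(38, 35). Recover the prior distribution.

Beta is conjugate to the binomial likelihood: posterior = Beta(a+s, b+f).
Subtract the data counts: 38−14=24, 35−22=13.

Beta(24, 13)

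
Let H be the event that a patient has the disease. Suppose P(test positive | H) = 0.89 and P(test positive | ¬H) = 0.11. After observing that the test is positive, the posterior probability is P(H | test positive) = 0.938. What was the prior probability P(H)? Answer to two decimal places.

P(H) = 0.65

Bayes' rule in odds form gives O(H|E) = O(H)·[P(E|H)/P(E|¬H)], hence O(H) = O(H|E)/LR.
Posterior odds = 0.938/(1−0.938) = 15.1290. LR = 0.89/0.11 = 8.0909.
Prior odds = 15.1290/8.0909 = 1.8699, so P(H) = 1.8699/(1+1.8699) ≈ 0.65.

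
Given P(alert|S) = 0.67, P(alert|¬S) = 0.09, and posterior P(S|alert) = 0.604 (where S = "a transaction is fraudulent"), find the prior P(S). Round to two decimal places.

In odds form, posterior odds = prior odds × likelihood ratio, so prior odds = posterior odds ÷ LR.
Posterior odds = 0.604/(1−0.604) = 1.5253. LR = 0.67/0.09 = 7.4444.
Prior odds = 1.5253/7.4444 = 0.2049, so P(S) = 0.2049/(1+0.2049) ≈ 0.17.

P(S) = 0.17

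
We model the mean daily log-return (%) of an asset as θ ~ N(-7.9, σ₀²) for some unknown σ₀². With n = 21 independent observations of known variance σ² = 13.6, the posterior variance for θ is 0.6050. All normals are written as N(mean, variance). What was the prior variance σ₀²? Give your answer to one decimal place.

σ₀² = 9.2

For the Normal–Normal model with known σ², precisions add: τ_n = τ₀ + n/σ².
So 1/σ₀² = 1/0.6050 − 21/13.6 = 1.652893 − 1.544118 = 0.108775.
Hence σ₀² = 1/0.108775 ≈ 9.2.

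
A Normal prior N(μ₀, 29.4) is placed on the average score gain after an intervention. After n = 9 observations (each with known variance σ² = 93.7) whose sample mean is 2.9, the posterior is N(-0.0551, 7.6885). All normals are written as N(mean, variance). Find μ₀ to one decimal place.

The posterior mean is a precision-weighted average: μ_n = (τ₀μ₀ + τ_data·x̄)/(τ₀+τ_data), with τ₀=1/σ₀² and τ_data=n/σ².
Here τ₀ = 1/29.4 = 0.034014 and τ_data = 9/93.7 = 0.096051, so τ_n = 0.130065.
Rearranging for μ₀: μ₀ = (μ_n·τ_n − τ_data·x̄)/τ₀ = (-0.0551·0.130065 − 0.096051·2.9) / 0.034014 = -0.285714/0.034014 ≈ -8.4.

μ₀ = -8.4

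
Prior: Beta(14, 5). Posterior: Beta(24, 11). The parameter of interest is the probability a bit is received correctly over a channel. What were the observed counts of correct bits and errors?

A Beta(a, b) prior with s successes and f failures in binomial data gives a Beta(a+s, b+f) posterior.
Match parameters: s=24−14=10, f=11−5=6.

10 correct bits and 6 errors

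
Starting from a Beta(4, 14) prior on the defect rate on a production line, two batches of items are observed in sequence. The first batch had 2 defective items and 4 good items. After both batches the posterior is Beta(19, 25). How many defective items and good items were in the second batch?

13 defective items and 7 good items

Because Beta–binomial updating is additive in the counts, the combined data contributed (α_post−α_prior, β_post−β_prior) successes and failures.
Total across both batches: 19−4=15 defective items, 25−14=11 good items.
Subtract the first batch: 15−2=13 defective items and 11−4=7 good items.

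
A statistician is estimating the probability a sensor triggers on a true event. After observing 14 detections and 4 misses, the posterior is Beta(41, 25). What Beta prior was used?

Under Beta–binomial conjugacy the posterior parameters are (a+s, b+f).
So a = 41 − 14 = 27 and b = 25 − 4 = 21.

Beta(27, 21)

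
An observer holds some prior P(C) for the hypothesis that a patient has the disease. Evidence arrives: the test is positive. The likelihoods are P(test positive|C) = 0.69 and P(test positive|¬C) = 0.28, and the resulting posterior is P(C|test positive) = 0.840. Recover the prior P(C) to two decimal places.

Bayes' rule in odds form gives O(C|E) = O(C)·[P(E|C)/P(E|¬C)], hence O(C) = O(C|E)/LR.
Posterior odds = 0.840/(1−0.840) = 5.2500. LR = 0.69/0.28 = 2.4643.
Prior odds = 5.2500/2.4643 = 2.1304, so P(C) = 2.1304/(1+2.1304) ≈ 0.68.

P(C) = 0.68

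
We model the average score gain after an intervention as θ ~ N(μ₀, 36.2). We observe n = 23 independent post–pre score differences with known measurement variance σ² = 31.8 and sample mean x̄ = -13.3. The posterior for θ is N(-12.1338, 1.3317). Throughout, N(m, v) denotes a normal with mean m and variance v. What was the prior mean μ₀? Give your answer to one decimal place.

μ₀ = 18.4

With known observation variance, the Normal–Normal posterior has precision τ_n = τ₀ + n/σ² and mean μ_n = (τ₀μ₀ + (n/σ²)x̄)/τ_n.
Here τ₀ = 1/36.2 = 0.027624 and τ_data = 23/31.8 = 0.723270, so τ_n = 0.750894.
Rearranging for μ₀: μ₀ = (μ_n·τ_n − τ_data·x̄)/τ₀ = (-12.1338·0.750894 − 0.723270·-13.3) / 0.027624 = 0.508293/0.027624 ≈ 18.4.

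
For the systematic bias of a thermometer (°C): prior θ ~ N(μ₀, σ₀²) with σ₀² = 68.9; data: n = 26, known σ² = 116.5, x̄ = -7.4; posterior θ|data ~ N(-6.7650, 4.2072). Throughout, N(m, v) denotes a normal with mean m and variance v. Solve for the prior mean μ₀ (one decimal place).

μ₀ = 3.0

With known observation variance, the Normal–Normal posterior has precision τ_n = τ₀ + n/σ² and mean μ_n = (τ₀μ₀ + (n/σ²)x̄)/τ_n.
Here τ₀ = 1/68.9 = 0.014514 and τ_data = 26/116.5 = 0.223176, so τ_n = 0.237690.
Rearranging for μ₀: μ₀ = (μ_n·τ_n − τ_data·x̄)/τ₀ = (-6.7650·0.237690 − 0.223176·-7.4) / 0.014514 = 0.043530/0.014514 ≈ 3.0.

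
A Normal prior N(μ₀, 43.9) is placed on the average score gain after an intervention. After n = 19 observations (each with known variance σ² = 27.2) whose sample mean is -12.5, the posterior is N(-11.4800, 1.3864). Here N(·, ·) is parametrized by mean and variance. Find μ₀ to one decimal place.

The posterior mean is a precision-weighted average: μ_n = (τ₀μ₀ + τ_data·x̄)/(τ₀+τ_data), with τ₀=1/σ₀² and τ_data=n/σ².
Here τ₀ = 1/43.9 = 0.022779 and τ_data = 19/27.2 = 0.698529, so τ_n = 0.721308.
Rearranging for μ₀: μ₀ = (μ_n·τ_n − τ_data·x̄)/τ₀ = (-11.4800·0.721308 − 0.698529·-12.5) / 0.022779 = 0.450997/0.022779 ≈ 19.8.

μ₀ = 19.8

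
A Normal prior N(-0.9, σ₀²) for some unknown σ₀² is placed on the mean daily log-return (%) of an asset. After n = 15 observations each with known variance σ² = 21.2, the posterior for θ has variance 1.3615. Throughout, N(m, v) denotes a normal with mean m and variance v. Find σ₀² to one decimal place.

For the Normal–Normal model with known σ², precisions add: τ_n = τ₀ + n/σ².
So 1/σ₀² = 1/1.3615 − 15/21.2 = 0.734484 − 0.707547 = 0.026937.
Hence σ₀² = 1/0.026937 ≈ 37.1.

σ₀² = 37.1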